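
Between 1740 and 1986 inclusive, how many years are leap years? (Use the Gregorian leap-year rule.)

60

Multiples of 4 in [1740,1986]: 62.
Of those, multiples of 100: 2 (not leap unless ÷400).
Multiples of 400: 0.
Leap years = 62 − 2 + 0 = 60.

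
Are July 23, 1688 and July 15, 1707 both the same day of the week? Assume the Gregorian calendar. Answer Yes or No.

Yes

From Jul 23, 1688 to Jul 15, 1707 is 6930 days.
6930 mod 7 = 0, so they are the same weekday.
(Jul 23, 1688 is a Friday; Jul 15, 1707 is a Friday.)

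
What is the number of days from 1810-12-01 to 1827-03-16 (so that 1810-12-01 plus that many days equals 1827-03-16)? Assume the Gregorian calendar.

Dec 1, 1810 → Dec 1, 1811: 365 days.
Dec 1, 1811 → Dec 1, 1812: 366 days (Feb 29, 1812 is in that span).
Dec 1, 1812 → Dec 1, 1813: 365 days.
Dec 1, 1813 → Dec 1, 1814: 365 days.
Dec 1, 1814 → Dec 1, 1815: 365 days.
Dec 1, 1815 → Dec 1, 1816: 366 days (Feb 29, 1816 is in that span).
Dec 1, 1816 → Dec 1, 1817: 365 days.
Dec 1, 1817 → Dec 1, 1818: 365 days.
Dec 1, 1818 → Dec 1, 1819: 365 days.
Dec 1, 1819 → Dec 1, 1820: 366 days (Feb 29, 1820 is in that span).
Dec 1, 1820 → Dec 1, 1821: 365 days.
Dec 1, 1821 → Dec 1, 1822: 365 days.
Dec 1, 1822 → Dec 1, 1823: 365 days.
Dec 1, 1823 → Dec 1, 1824: 366 days (Feb 29, 1824 is in that span).
Dec 1, 1824 → Dec 1, 1825: 365 days.
Dec 1, 1825 → Dec 1, 1826: 365 days.
Dec 1, 1826 → Jan 1, 1827: 31 days (December has 31).
Jan 1, 1827 → Feb 1, 1827: 31 days (January has 31).
Feb 1, 1827 → Mar 1, 1827: 28 days (February has 28).
Mar 1, 1827 → Mar 16, 1827: 15 days.
Total: 5949 days.

5949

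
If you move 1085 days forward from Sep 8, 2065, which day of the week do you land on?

First find the weekday of Sep 8, 2065. Doomsday rule: the anchor day for the 2000s is Tuesday. For year 65: 65÷12 = 5 r 5, and 5÷4 = 1, so 5+5+1 = 11.
Tuesday + 11 ≡ Saturday — that's 2065's doomsday.
In September the doomsday date is Sep 5.
Sep 8 is 3 days after Sep 5; 3 mod 7 = 3, so Saturday + 3 = Tuesday.
1085 mod 7 = 0, so 1085 days after a Tuesday is Tuesday + 0 = Tuesday.

Tuesday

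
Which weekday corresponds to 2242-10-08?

Saturday

January 1, 2242 is a Saturday.
Jan 1, 2242 → Feb 1, 2242: 31 days (January has 31).
Feb 1, 2242 → Mar 1, 2242: 28 days (February has 28).
Mar 1, 2242 → Apr 1, 2242: 31 days (March has 31).
Apr 1, 2242 → May 1, 2242: 30 days (April has 30).
May 1, 2242 → Jun 1, 2242: 31 days (May has 31).
Jun 1, 2242 → Jul 1, 2242: 30 days (June has 30).
Jul 1, 2242 → Aug 1, 2242: 31 days (July has 31).
Aug 1, 2242 → Sep 1, 2242: 31 days (August has 31).
Sep 1, 2242 → Oct 1, 2242: 30 days (September has 30).
Oct 1, 2242 → Oct 8, 2242: 7 days.
Total: 280 days.
280 mod 7 = 0, so Saturday + 0 = Saturday.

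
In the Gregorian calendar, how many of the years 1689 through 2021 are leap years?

Multiples of 4 in [1689,2021]: 83.
Of those, multiples of 100: 4 (not leap unless ÷400).
Multiples of 400: 1.
Leap years = 83 − 4 + 1 = 80.

80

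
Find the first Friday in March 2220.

March 1, 2220 is a Wednesday.
The first Friday is therefore March 3 (2 days later).

March 3, 2220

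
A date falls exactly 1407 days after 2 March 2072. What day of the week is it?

First find the weekday of Mar 2, 2072. Doomsday rule: the anchor day for the 2000s is Tuesday. For year 72: 72÷12 = 6 r 0, and 0÷4 = 0, so 6+0+0 = 6.
Tuesday + 6 ≡ Monday — that's 2072's doomsday.
In March the doomsday date is Mar 14.
Mar 2 is 12 days before Mar 14; 12 mod 7 = 5, so Monday − 5 = Wednesday.
1407 mod 7 = 0, so 1407 days after a Wednesday is Wednesday + 0 = Wednesday.

Wednesday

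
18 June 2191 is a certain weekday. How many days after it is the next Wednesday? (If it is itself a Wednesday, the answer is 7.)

Jun 18, 2191 is a Saturday.
From Saturday to the next Wednesday is 4 days.

4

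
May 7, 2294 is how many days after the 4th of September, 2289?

Sep 4, 2289 → Sep 4, 2290: 365 days.
Sep 4, 2290 → Sep 4, 2291: 365 days.
Sep 4, 2291 → Sep 4, 2292: 366 days (Feb 29, 2292 is in that span).
Sep 4, 2292 → Sep 4, 2293: 365 days.
Sep 4, 2293 → Oct 4, 2293: 30 days (September has 30).
Oct 4, 2293 → Nov 4, 2293: 31 days (October has 31).
Nov 4, 2293 → Dec 4, 2293: 30 days (November has 30).
Dec 4, 2293 → Jan 4, 2294: 31 days (December has 31).
Jan 4, 2294 → Feb 4, 2294: 31 days (January has 31).
Feb 4, 2294 → Mar 4, 2294: 28 days (February has 28).
Mar 4, 2294 → Apr 4, 2294: 31 days (March has 31).
Apr 4, 2294 → May 4, 2294: 30 days (April has 30).
May 4, 2294 → May 7, 2294: 3 days.
Total: 1706 days.

1706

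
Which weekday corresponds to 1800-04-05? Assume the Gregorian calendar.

Saturday

Doomsday rule: the anchor day for the 1800s is Friday. For year 00: 0÷12 = 0 r 0, and 0÷4 = 0, so 0+0+0 = 0.
Friday + 0 ≡ Friday — that's 1800's doomsday.
In April the doomsday date is Apr 4.
Apr 5 is 1 day after Apr 4; 1 mod 7 = 1, so Friday + 1 = Saturday.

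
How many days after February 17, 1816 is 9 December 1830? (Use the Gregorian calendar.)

5409

Feb 17, 1816 → Feb 17, 1817: 366 days (Feb 29, 1816 is in that span).
Feb 17, 1817 → Feb 17, 1818: 365 days.
Feb 17, 1818 → Feb 17, 1819: 365 days.
Feb 17, 1819 → Feb 17, 1820: 365 days.
Feb 17, 1820 → Feb 17, 1821: 366 days (Feb 29, 1820 is in that span).
Feb 17, 1821 → Feb 17, 1822: 365 days.
Feb 17, 1822 → Feb 17, 1823: 365 days.
Feb 17, 1823 → Feb 17, 1824: 365 days.
Feb 17, 1824 → Feb 17, 1825: 366 days (Feb 29, 1824 is in that span).
Feb 17, 1825 → Feb 17, 1826: 365 days.
Feb 17, 1826 → Feb 17, 1827: 365 days.
Feb 17, 1827 → Feb 17, 1828: 365 days.
Feb 17, 1828 → Feb 17, 1829: 366 days (Feb 29, 1828 is in that span).
Feb 17, 1829 → Feb 17, 1830: 365 days.
Feb 17, 1830 → Mar 17, 1830: 28 days (February has 28).
Mar 17, 1830 → Apr 17, 1830: 31 days (March has 31).
Apr 17, 1830 → May 17, 1830: 30 days (April has 30).
May 17, 1830 → Jun 17, 1830: 31 days (May has 31).
Jun 17, 1830 → Jul 17, 1830: 30 days (June has 30).
Jul 17, 1830 → Aug 17, 1830: 31 days (July has 31).
Aug 17, 1830 → Sep 17, 1830: 31 days (August has 31).
Sep 17, 1830 → Oct 17, 1830: 30 days (September has 30).
Oct 17, 1830 → Nov 17, 1830: 31 days (October has 31).
Nov 17, 1830 → Dec 9, 1830: 22 days.
Total: 5409 days.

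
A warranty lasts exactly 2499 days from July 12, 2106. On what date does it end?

+365 (one year) → Jul 12, 2107 (2134 left).
+366 (one year; includes Feb 29, 2108) → Jul 12, 2108 (1768 left).
+365 (one year) → Jul 12, 2109 (1403 left).
+365 (one year) → Jul 12, 2110 (1038 left).
+365 (one year) → Jul 12, 2111 (673 left).
+366 (one year; includes Feb 29, 2112) → Jul 12, 2112 (307 left).
Jul has 31 days: +20 → Aug 1, 2112 (287 left).
Aug has 31 days: +31 → Sep 1, 2112 (256 left).
Sep has 30 days: +30 → Oct 1, 2112 (226 left).
Oct has 31 days: +31 → Nov 1, 2112 (195 left).
Nov has 30 days: +30 → Dec 1, 2112 (165 left).
Dec has 31 days: +31 → Jan 1, 2113 (134 left).
Jan has 31 days: +31 → Feb 1, 2113 (103 left).
Feb has 28 days: +28 → Mar 1, 2113 (75 left).
Mar has 31 days: +31 → Apr 1, 2113 (44 left).
Apr has 30 days: +30 → May 1, 2113 (14 left).
+14 → May 15, 2113.

May 15, 2113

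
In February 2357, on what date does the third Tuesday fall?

February 19, 2357

February 1, 2357 is a Friday.
The first Tuesday is therefore February 5 (4 days later).
The third Tuesday is 5 + 2×7 = February 19.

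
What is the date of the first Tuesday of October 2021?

October 5, 2021

October 1, 2021 is a Friday.
The first Tuesday is therefore October 5 (4 days later).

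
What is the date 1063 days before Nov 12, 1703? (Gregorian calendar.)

December 14, 1700

−365 (one year) → Nov 12, 1702 (698 left).
−365 (one year) → Nov 12, 1701 (333 left).
−12 → Oct 31, 1701 (end of Oct, 31 days; 321 left).
−31 → Sep 30, 1701 (end of Sep, 30 days; 290 left).
−30 → Aug 31, 1701 (end of Aug, 31 days; 260 left).
−31 → Jul 31, 1701 (end of Jul, 31 days; 229 left).
−31 → Jun 30, 1701 (end of Jun, 30 days; 198 left).
−30 → May 31, 1701 (end of May, 31 days; 168 left).
−31 → Apr 30, 1701 (end of Apr, 30 days; 137 left).
−30 → Mar 31, 1701 (end of Mar, 31 days; 107 left).
−31 → Feb 28, 1701 (end of Feb, 28 days; 76 left).
−28 → Jan 31, 1701 (end of Jan, 31 days; 48 left).
−31 → Dec 31, 1700 (end of Dec, 31 days; 17 left).
−17 → Dec 14, 1700.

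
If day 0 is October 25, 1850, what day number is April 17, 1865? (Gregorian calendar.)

Oct 25, 1850 → Oct 25, 1851: 365 days.
Oct 25, 1851 → Oct 25, 1852: 366 days (Feb 29, 1852 is in that span).
Oct 25, 1852 → Oct 25, 1853: 365 days.
Oct 25, 1853 → Oct 25, 1854: 365 days.
Oct 25, 1854 → Oct 25, 1855: 365 days.
Oct 25, 1855 → Oct 25, 1856: 366 days (Feb 29, 1856 is in that span).
Oct 25, 1856 → Oct 25, 1857: 365 days.
Oct 25, 1857 → Oct 25, 1858: 365 days.
Oct 25, 1858 → Oct 25, 1859: 365 days.
Oct 25, 1859 → Oct 25, 1860: 366 days (Feb 29, 1860 is in that span).
Oct 25, 1860 → Oct 25, 1861: 365 days.
Oct 25, 1861 → Oct 25, 1862: 365 days.
Oct 25, 1862 → Oct 25, 1863: 365 days.
Oct 25, 1863 → Oct 25, 1864: 366 days (Feb 29, 1864 is in that span).
Oct 25, 1864 → Nov 25, 1864: 31 days (October has 31).
Nov 25, 1864 → Dec 25, 1864: 30 days (November has 30).
Dec 25, 1864 → Jan 25, 1865: 31 days (December has 31).
Jan 25, 1865 → Feb 25, 1865: 31 days (January has 31).
Feb 25, 1865 → Mar 25, 1865: 28 days (February has 28).
Mar 25, 1865 → Apr 17, 1865: 23 days.
Total: 5288 days.

5288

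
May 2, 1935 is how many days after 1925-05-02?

3652

May 2, 1925 → May 2, 1926: 365 days.
May 2, 1926 → May 2, 1927: 365 days.
May 2, 1927 → May 2, 1928: 366 days (Feb 29, 1928 is in that span).
May 2, 1928 → May 2, 1929: 365 days.
May 2, 1929 → May 2, 1930: 365 days.
May 2, 1930 → May 2, 1931: 365 days.
May 2, 1931 → May 2, 1932: 366 days (Feb 29, 1932 is in that span).
May 2, 1932 → May 2, 1933: 365 days.
May 2, 1933 → May 2, 1934: 365 days.
May 2, 1934 → Jun 2, 1934: 31 days (May has 31).
Jun 2, 1934 → Jul 2, 1934: 30 days (June has 30).
Jul 2, 1934 → Aug 2, 1934: 31 days (July has 31).
Aug 2, 1934 → Sep 2, 1934: 31 days (August has 31).
Sep 2, 1934 → Oct 2, 1934: 30 days (September has 30).
Oct 2, 1934 → Nov 2, 1934: 31 days (October has 31).
Nov 2, 1934 → Dec 2, 1934: 30 days (November has 30).
Dec 2, 1934 → Jan 2, 1935: 31 days (December has 31).
Jan 2, 1935 → Feb 2, 1935: 31 days (January has 31).
Feb 2, 1935 → Mar 2, 1935: 28 days (February has 28).
Mar 2, 1935 → Apr 2, 1935: 31 days (March has 31).
Apr 2, 1935 → May 2, 1935: 30 days.
Total: 3652 days.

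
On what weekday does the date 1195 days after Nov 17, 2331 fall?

First find the weekday of Nov 17, 2331. Doomsday rule: the anchor day for the 2300s is Wednesday. For year 31: 31÷12 = 2 r 7, and 7÷4 = 1, so 2+7+1 = 10.
Wednesday + 10 ≡ Saturday — that's 2331's doomsday.
In November the doomsday date is Nov 7.
Nov 17 is 10 days after Nov 7; 10 mod 7 = 3, so Saturday + 3 = Tuesday.
1195 mod 7 = 5, so 1195 days after a Tuesday is Tuesday + 5 = Sunday.

Sunday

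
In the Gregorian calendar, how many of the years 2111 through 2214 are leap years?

Multiples of 4 in [2111,2214]: 26.
Of those, multiples of 100: 1 (not leap unless ÷400).
Multiples of 400: 0.
Leap years = 26 − 1 + 0 = 25.

25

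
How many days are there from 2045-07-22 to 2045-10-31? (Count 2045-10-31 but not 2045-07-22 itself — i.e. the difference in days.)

101

Jul 22, 2045 → Aug 22, 2045: 31 days (July has 31).
Aug 22, 2045 → Sep 22, 2045: 31 days (August has 31).
Sep 22, 2045 → Oct 22, 2045: 30 days (September has 30).
Oct 22, 2045 → Oct 31, 2045: 9 days.
Total: 101 days.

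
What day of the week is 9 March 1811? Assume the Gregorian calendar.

January 1, 1811 is a Tuesday.
Jan 1, 1811 → Feb 1, 1811: 31 days (January has 31).
Feb 1, 1811 → Mar 1, 1811: 28 days (February has 28).
Mar 1, 1811 → Mar 9, 1811: 8 days.
Total: 67 days.
67 mod 7 = 4, so Tuesday + 4 = Saturday.

Saturday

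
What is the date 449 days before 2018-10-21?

July 29, 2017

−365 (one year) → Oct 21, 2017 (84 left).
−21 → Sep 30, 2017 (end of Sep, 30 days; 63 left).
−30 → Aug 31, 2017 (end of Aug, 31 days; 33 left).
−31 → Jul 31, 2017 (end of Jul, 31 days; 2 left).
−2 → Jul 29, 2017.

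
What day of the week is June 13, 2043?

Saturday

Doomsday rule: the anchor day for the 2000s is Tuesday. For year 43: 43÷12 = 3 r 7, and 7÷4 = 1, so 3+7+1 = 11.
Tuesday + 11 ≡ Saturday — that's 2043's doomsday.
In June the doomsday date is Jun 6.
Jun 13 is 7 days after Jun 6; 7 mod 7 = 0, so Saturday + 0 = Saturday.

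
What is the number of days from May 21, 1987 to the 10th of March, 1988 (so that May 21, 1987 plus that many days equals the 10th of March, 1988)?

May 21, 1987 → Jun 21, 1987: 31 days (May has 31).
Jun 21, 1987 → Jul 21, 1987: 30 days (June has 30).
Jul 21, 1987 → Aug 21, 1987: 31 days (July has 31).
Aug 21, 1987 → Sep 21, 1987: 31 days (August has 31).
Sep 21, 1987 → Oct 21, 1987: 30 days (September has 30).
Oct 21, 1987 → Nov 21, 1987: 31 days (October has 31).
Nov 21, 1987 → Dec 21, 1987: 30 days (November has 30).
Dec 21, 1987 → Jan 21, 1988: 31 days (December has 31).
Jan 21, 1988 → Feb 21, 1988: 31 days (January has 31).
Feb 21, 1988 → Mar 10, 1988: 18 days.
Total: 294 days.

294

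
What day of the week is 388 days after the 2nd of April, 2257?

Apr 2, 2257 is a Thursday.
388 mod 7 = 3, so 388 days after a Thursday is Thursday + 3 = Sunday.

Sunday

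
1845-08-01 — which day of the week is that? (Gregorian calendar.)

Doomsday rule: the anchor day for the 1800s is Friday. For year 45: 45÷12 = 3 r 9, and 9÷4 = 2, so 3+9+2 = 14.
Friday + 14 ≡ Friday — that's 1845's doomsday.
In August the doomsday date is Aug 8.
Aug 1 is 7 days before Aug 8; 7 mod 7 = 0, so Friday − 0 = Friday.

Friday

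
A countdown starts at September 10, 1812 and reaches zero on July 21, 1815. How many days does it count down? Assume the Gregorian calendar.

Sep 10, 1812 → Sep 10, 1813: 365 days.
Sep 10, 1813 → Sep 10, 1814: 365 days.
Sep 10, 1814 → Oct 10, 1814: 30 days (September has 30).
Oct 10, 1814 → Nov 10, 1814: 31 days (October has 31).
Nov 10, 1814 → Dec 10, 1814: 30 days (November has 30).
Dec 10, 1814 → Jan 10, 1815: 31 days (December has 31).
Jan 10, 1815 → Feb 10, 1815: 31 days (January has 31).
Feb 10, 1815 → Mar 10, 1815: 28 days (February has 28).
Mar 10, 1815 → Apr 10, 1815: 31 days (March has 31).
Apr 10, 1815 → May 10, 1815: 30 days (April has 30).
May 10, 1815 → Jun 10, 1815: 31 days (May has 31).
Jun 10, 1815 → Jul 10, 1815: 30 days (June has 30).
Jul 10, 1815 → Jul 21, 1815: 11 days.
Total: 1044 days.

1044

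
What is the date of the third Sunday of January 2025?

January 1, 2025 is a Wednesday.
The first Sunday is therefore January 5 (4 days later).
The third Sunday is 5 + 2×7 = January 19.

January 19, 2025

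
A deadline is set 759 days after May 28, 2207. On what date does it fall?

June 25, 2209

+366 (one year; includes Feb 29, 2208) → May 28, 2208 (393 left).
May has 31 days: +4 → Jun 1, 2208 (389 left).
Jun has 30 days: +30 → Jul 1, 2208 (359 left).
Jul has 31 days: +31 → Aug 1, 2208 (328 left).
Aug has 31 days: +31 → Sep 1, 2208 (297 left).
Sep has 30 days: +30 → Oct 1, 2208 (267 left).
Oct has 31 days: +31 → Nov 1, 2208 (236 left).
Nov has 30 days: +30 → Dec 1, 2208 (206 left).
Dec has 31 days: +31 → Jan 1, 2209 (175 left).
Jan has 31 days: +31 → Feb 1, 2209 (144 left).
Feb has 28 days: +28 → Mar 1, 2209 (116 left).
Mar has 31 days: +31 → Apr 1, 2209 (85 left).
Apr has 30 days: +30 → May 1, 2209 (55 left).
May has 31 days: +31 → Jun 1, 2209 (24 left).
+24 → Jun 25, 2209.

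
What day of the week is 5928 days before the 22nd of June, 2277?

Saturday

First find the weekday of Jun 22, 2277. Doomsday rule: the anchor day for the 2200s is Friday. For year 77: 77÷12 = 6 r 5, and 5÷4 = 1, so 6+5+1 = 12.
Friday + 12 ≡ Wednesday — that's 2277's doomsday.
In June the doomsday date is Jun 6.
Jun 22 is 16 days after Jun 6; 16 mod 7 = 2, so Wednesday + 2 = Friday.
5928 mod 7 = 6, so 5928 days before a Friday is Friday − 6 = Saturday.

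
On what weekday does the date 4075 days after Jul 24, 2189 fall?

Jul 24, 2189 is a Friday.
4075 mod 7 = 1, so 4075 days after a Friday is Friday + 1 = Saturday.

Saturday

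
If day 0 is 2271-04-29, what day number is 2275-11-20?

1666

Apr 29, 2271 → Apr 29, 2272: 366 days (Feb 29, 2272 is in that span).
Apr 29, 2272 → Apr 29, 2273: 365 days.
Apr 29, 2273 → Apr 29, 2274: 365 days.
Apr 29, 2274 → Apr 29, 2275: 365 days.
Apr 29, 2275 → May 29, 2275: 30 days (April has 30).
May 29, 2275 → Jun 29, 2275: 31 days (May has 31).
Jun 29, 2275 → Jul 29, 2275: 30 days (June has 30).
Jul 29, 2275 → Aug 29, 2275: 31 days (July has 31).
Aug 29, 2275 → Sep 29, 2275: 31 days (August has 31).
Sep 29, 2275 → Oct 29, 2275: 30 days (September has 30).
Oct 29, 2275 → Nov 20, 2275: 22 days.
Total: 1666 days.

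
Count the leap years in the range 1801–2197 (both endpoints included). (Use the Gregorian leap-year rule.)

Multiples of 4 in [1801,2197]: 99.
Of those, multiples of 100: 3 (not leap unless ÷400).
Multiples of 400: 1.
Leap years = 99 − 3 + 1 = 97.

97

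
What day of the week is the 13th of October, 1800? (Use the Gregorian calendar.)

Monday

Doomsday rule: the anchor day for the 1800s is Friday. For year 00: 0÷12 = 0 r 0, and 0÷4 = 0, so 0+0+0 = 0.
Friday + 0 ≡ Friday — that's 1800's doomsday.
In October the doomsday date is Oct 10.
Oct 13 is 3 days after Oct 10; 3 mod 7 = 3, so Friday + 3 = Monday.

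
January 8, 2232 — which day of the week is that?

Doomsday rule: the anchor day for the 2200s is Friday. For year 32: 32÷12 = 2 r 8, and 8÷4 = 2, so 2+8+2 = 12.
Friday + 12 ≡ Wednesday — that's 2232's doomsday.
In January the doomsday date is Jan 4 (2232 is a leap year (divisible by 4)).
Jan 8 is 4 days after Jan 4; 4 mod 7 = 4, so Wednesday + 4 = Sunday.

Sunday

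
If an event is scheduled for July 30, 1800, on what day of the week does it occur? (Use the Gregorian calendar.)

January 1, 1800 is a Wednesday.
Jan 1, 1800 → Feb 1, 1800: 31 days (January has 31).
Feb 1, 1800 → Mar 1, 1800: 28 days (February has 28).
Mar 1, 1800 → Apr 1, 1800: 31 days (March has 31).
Apr 1, 1800 → May 1, 1800: 30 days (April has 30).
May 1, 1800 → Jun 1, 1800: 31 days (May has 31).
Jun 1, 1800 → Jul 1, 1800: 30 days (June has 30).
Jul 1, 1800 → Jul 30, 1800: 29 days.
Total: 210 days.
210 mod 7 = 0, so Wednesday + 0 = Wednesday.

Wednesday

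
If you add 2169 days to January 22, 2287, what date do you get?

+365 (one year) → Jan 22, 2288 (1804 left).
+366 (one year; includes Feb 29, 2288) → Jan 22, 2289 (1438 left).
+365 (one year) → Jan 22, 2290 (1073 left).
+365 (one year) → Jan 22, 2291 (708 left).
+365 (one year) → Jan 22, 2292 (343 left).
Jan has 31 days: +10 → Feb 1, 2292 (333 left).
Feb has 29 days: +29 → Mar 1, 2292 (304 left).
Mar has 31 days: +31 → Apr 1, 2292 (273 left).
Apr has 30 days: +30 → May 1, 2292 (243 left).
May has 31 days: +31 → Jun 1, 2292 (212 left).
Jun has 30 days: +30 → Jul 1, 2292 (182 left).
Jul has 31 days: +31 → Aug 1, 2292 (151 left).
Aug has 31 days: +31 → Sep 1, 2292 (120 left).
Sep has 30 days: +30 → Oct 1, 2292 (90 left).
Oct has 31 days: +31 → Nov 1, 2292 (59 left).
Nov has 30 days: +30 → Dec 1, 2292 (29 left).
+29 → Dec 30, 2292.

December 30, 2292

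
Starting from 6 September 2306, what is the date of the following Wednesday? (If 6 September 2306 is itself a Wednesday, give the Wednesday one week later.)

Sep 6, 2306 is a Thursday.
From Thursday to the next Wednesday is 6 days.
Sep 6, 2306 + 6 = Sep 12, 2306.

September 12, 2306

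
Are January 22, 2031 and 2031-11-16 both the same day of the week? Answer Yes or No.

From Jan 22, 2031 to Nov 16, 2031 is 298 days.
298 mod 7 = 4, so they are different weekdays.
(Jan 22, 2031 is a Wednesday; Nov 16, 2031 is a Sunday.)

No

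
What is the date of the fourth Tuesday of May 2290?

May 1, 2290 is a Thursday.
The first Tuesday is therefore May 6 (5 days later).
The fourth Tuesday is 6 + 3×7 = May 27.

May 27, 2290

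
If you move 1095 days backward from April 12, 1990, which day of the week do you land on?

Monday

Apr 12, 1990 is a Thursday.
1095 mod 7 = 3, so 1095 days before a Thursday is Thursday − 3 = Monday.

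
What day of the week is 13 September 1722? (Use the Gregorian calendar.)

Doomsday rule: the anchor day for the 1700s is Sunday. For year 22: 22÷12 = 1 r 10, and 10÷4 = 2, so 1+10+2 = 13.
Sunday + 13 ≡ Saturday — that's 1722's doomsday.
In September the doomsday date is Sep 5.
Sep 13 is 8 days after Sep 5; 8 mod 7 = 1, so Saturday + 1 = Sunday.

Sunday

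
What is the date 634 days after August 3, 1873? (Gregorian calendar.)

+365 (one year) → Aug 3, 1874 (269 left).
Aug has 31 days: +29 → Sep 1, 1874 (240 left).
Sep has 30 days: +30 → Oct 1, 1874 (210 left).
Oct has 31 days: +31 → Nov 1, 1874 (179 left).
Nov has 30 days: +30 → Dec 1, 1874 (149 left).
Dec has 31 days: +31 → Jan 1, 1875 (118 left).
Jan has 31 days: +31 → Feb 1, 1875 (87 left).
Feb has 28 days: +28 → Mar 1, 1875 (59 left).
Mar has 31 days: +31 → Apr 1, 1875 (28 left).
+28 → Apr 29, 1875.

April 29, 1875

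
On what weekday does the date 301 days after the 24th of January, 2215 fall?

Jan 24, 2215 is a Tuesday.
301 mod 7 = 0, so 301 days after a Tuesday is Tuesday + 0 = Tuesday.

Tuesday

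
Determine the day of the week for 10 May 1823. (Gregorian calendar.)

Doomsday rule: the anchor day for the 1800s is Friday. For year 23: 23÷12 = 1 r 11, and 11÷4 = 2, so 1+11+2 = 14.
Friday + 14 ≡ Friday — that's 1823's doomsday.
In May the doomsday date is May 9.
May 10 is 1 day after May 9; 1 mod 7 = 1, so Friday + 1 = Saturday.

Saturday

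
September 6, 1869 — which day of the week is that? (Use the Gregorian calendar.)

Monday

Doomsday rule: the anchor day for the 1800s is Friday. For year 69: 69÷12 = 5 r 9, and 9÷4 = 2, so 5+9+2 = 16.
Friday + 16 ≡ Sunday — that's 1869's doomsday.
In September the doomsday date is Sep 5.
Sep 6 is 1 day after Sep 5; 1 mod 7 = 1, so Sunday + 1 = Monday.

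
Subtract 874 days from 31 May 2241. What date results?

January 8, 2239

−365 (one year) → May 31, 2240 (509 left).
−366 (one year; includes Feb 29, 2240) → May 31, 2239 (143 left).
−31 → Apr 30, 2239 (end of Apr, 30 days; 112 left).
−30 → Mar 31, 2239 (end of Mar, 31 days; 82 left).
−31 → Feb 28, 2239 (end of Feb, 28 days; 51 left).
−28 → Jan 31, 2239 (end of Jan, 31 days; 23 left).
−23 → Jan 8, 2239.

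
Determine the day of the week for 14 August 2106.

Saturday

Doomsday rule: the anchor day for the 2100s is Sunday. For year 06: 6÷12 = 0 r 6, and 6÷4 = 1, so 0+6+1 = 7.
Sunday + 7 ≡ Sunday — that's 2106's doomsday.
In August the doomsday date is Aug 8.
Aug 14 is 6 days after Aug 8; 6 mod 7 = 6, so Sunday + 6 = Saturday.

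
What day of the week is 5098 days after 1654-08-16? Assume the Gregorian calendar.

Tuesday

Aug 16, 1654 is a Sunday.
5098 mod 7 = 2, so 5098 days after a Sunday is Sunday + 2 = Tuesday.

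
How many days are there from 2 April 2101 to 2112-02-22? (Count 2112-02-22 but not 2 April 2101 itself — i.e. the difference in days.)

Apr 2, 2101 → Apr 2, 2102: 365 days.
Apr 2, 2102 → Apr 2, 2103: 365 days.
Apr 2, 2103 → Apr 2, 2104: 366 days (Feb 29, 2104 is in that span).
Apr 2, 2104 → Apr 2, 2105: 365 days.
Apr 2, 2105 → Apr 2, 2106: 365 days.
Apr 2, 2106 → Apr 2, 2107: 365 days.
Apr 2, 2107 → Apr 2, 2108: 366 days (Feb 29, 2108 is in that span).
Apr 2, 2108 → Apr 2, 2109: 365 days.
Apr 2, 2109 → Apr 2, 2110: 365 days.
Apr 2, 2110 → Apr 2, 2111: 365 days.
Apr 2, 2111 → May 2, 2111: 30 days (April has 30).
May 2, 2111 → Jun 2, 2111: 31 days (May has 31).
Jun 2, 2111 → Jul 2, 2111: 30 days (June has 30).
Jul 2, 2111 → Aug 2, 2111: 31 days (July has 31).
Aug 2, 2111 → Sep 2, 2111: 31 days (August has 31).
Sep 2, 2111 → Oct 2, 2111: 30 days (September has 30).
Oct 2, 2111 → Nov 2, 2111: 31 days (October has 31).
Nov 2, 2111 → Dec 2, 2111: 30 days (November has 30).
Dec 2, 2111 → Jan 2, 2112: 31 days (December has 31).
Jan 2, 2112 → Feb 2, 2112: 31 days (January has 31).
Feb 2, 2112 → Feb 22, 2112: 20 days.
Total: 3978 days.

3978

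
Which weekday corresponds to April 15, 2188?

Doomsday rule: the anchor day for the 2100s is Sunday. For year 88: 88÷12 = 7 r 4, and 4÷4 = 1, so 7+4+1 = 12.
Sunday + 12 ≡ Friday — that's 2188's doomsday.
In April the doomsday date is Apr 4.
Apr 15 is 11 days after Apr 4; 11 mod 7 = 4, so Friday + 4 = Tuesday.

Tuesday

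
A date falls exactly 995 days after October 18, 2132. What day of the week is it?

Sunday

First find the weekday of Oct 18, 2132. Doomsday rule: the anchor day for the 2100s is Sunday. For year 32: 32÷12 = 2 r 8, and 8÷4 = 2, so 2+8+2 = 12.
Sunday + 12 ≡ Friday — that's 2132's doomsday.
In October the doomsday date is Oct 10.
Oct 18 is 8 days after Oct 10; 8 mod 7 = 1, so Friday + 1 = Saturday.
995 mod 7 = 1, so 995 days after a Saturday is Saturday + 1 = Sunday.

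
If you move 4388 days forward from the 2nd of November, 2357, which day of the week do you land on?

Friday

Nov 2, 2357 is a Saturday.
4388 mod 7 = 6, so 4388 days after a Saturday is Saturday + 6 = Friday.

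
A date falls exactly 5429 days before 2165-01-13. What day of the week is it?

Wednesday

First find the weekday of Jan 13, 2165. Doomsday rule: the anchor day for the 2100s is Sunday. For year 65: 65÷12 = 5 r 5, and 5÷4 = 1, so 5+5+1 = 11.
Sunday + 11 ≡ Thursday — that's 2165's doomsday.
In January the doomsday date is Jan 3 (2165 is not a leap year).
Jan 13 is 10 days after Jan 3; 10 mod 7 = 3, so Thursday + 3 = Sunday.
5429 mod 7 = 4, so 5429 days before a Sunday is Sunday − 4 = Wednesday.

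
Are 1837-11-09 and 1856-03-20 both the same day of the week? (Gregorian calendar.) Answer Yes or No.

From Nov 9, 1837 to Mar 20, 1856 is 6706 days.
6706 mod 7 = 0, so they are the same weekday.
(Nov 9, 1837 is a Thursday; Mar 20, 1856 is a Thursday.)

Yes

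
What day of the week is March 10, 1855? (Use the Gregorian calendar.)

Saturday

Doomsday rule: the anchor day for the 1800s is Friday. For year 55: 55÷12 = 4 r 7, and 7÷4 = 1, so 4+7+1 = 12.
Friday + 12 ≡ Wednesday — that's 1855's doomsday.
In March the doomsday date is Mar 14.
Mar 10 is 4 days before Mar 14; 4 mod 7 = 4, so Wednesday − 4 = Saturday.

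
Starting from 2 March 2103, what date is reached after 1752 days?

+366 (one year; includes Feb 29, 2104) → Mar 2, 2104 (1386 left).
+365 (one year) → Mar 2, 2105 (1021 left).
+365 (one year) → Mar 2, 2106 (656 left).
+365 (one year) → Mar 2, 2107 (291 left).
Mar has 31 days: +30 → Apr 1, 2107 (261 left).
Apr has 30 days: +30 → May 1, 2107 (231 left).
May has 31 days: +31 → Jun 1, 2107 (200 left).
Jun has 30 days: +30 → Jul 1, 2107 (170 left).
Jul has 31 days: +31 → Aug 1, 2107 (139 left).
Aug has 31 days: +31 → Sep 1, 2107 (108 left).
Sep has 30 days: +30 → Oct 1, 2107 (78 left).
Oct has 31 days: +31 → Nov 1, 2107 (47 left).
Nov has 30 days: +30 → Dec 1, 2107 (17 left).
+17 → Dec 18, 2107.

December 18, 2107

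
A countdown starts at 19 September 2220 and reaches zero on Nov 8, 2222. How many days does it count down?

Sep 19, 2220 → Sep 19, 2221: 365 days.
Sep 19, 2221 → Sep 19, 2222: 365 days.
Sep 19, 2222 → Oct 19, 2222: 30 days (September has 30).
Oct 19, 2222 → Nov 8, 2222: 20 days.
Total: 780 days.

780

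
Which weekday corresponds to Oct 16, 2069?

January 1, 2069 is a Tuesday.
Jan 1, 2069 → Feb 1, 2069: 31 days (January has 31).
Feb 1, 2069 → Mar 1, 2069: 28 days (February has 28).
Mar 1, 2069 → Apr 1, 2069: 31 days (March has 31).
Apr 1, 2069 → May 1, 2069: 30 days (April has 30).
May 1, 2069 → Jun 1, 2069: 31 days (May has 31).
Jun 1, 2069 → Jul 1, 2069: 30 days (June has 30).
Jul 1, 2069 → Aug 1, 2069: 31 days (July has 31).
Aug 1, 2069 → Sep 1, 2069: 31 days (August has 31).
Sep 1, 2069 → Oct 1, 2069: 30 days (September has 30).
Oct 1, 2069 → Oct 16, 2069: 15 days.
Total: 288 days.
288 mod 7 = 1, so Tuesday + 1 = Wednesday.

Wednesday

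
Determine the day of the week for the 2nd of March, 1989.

Thursday

Doomsday rule: the anchor day for the 1900s is Wednesday. For year 89: 89÷12 = 7 r 5, and 5÷4 = 1, so 7+5+1 = 13.
Wednesday + 13 ≡ Tuesday — that's 1989's doomsday.
In March the doomsday date is Mar 14.
Mar 2 is 12 days before Mar 14; 12 mod 7 = 5, so Tuesday − 5 = Thursday.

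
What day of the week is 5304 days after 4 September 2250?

Monday

Sep 4, 2250 is a Wednesday.
5304 mod 7 = 5, so 5304 days after a Wednesday is Wednesday + 5 = Monday.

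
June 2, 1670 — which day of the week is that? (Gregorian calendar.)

Monday

Doomsday rule: the anchor day for the 1600s is Tuesday. For year 70: 70÷12 = 5 r 10, and 10÷4 = 2, so 5+10+2 = 17.
Tuesday + 17 ≡ Friday — that's 1670's doomsday.
In June the doomsday date is Jun 6.
Jun 2 is 4 days before Jun 6; 4 mod 7 = 4, so Friday − 4 = Monday.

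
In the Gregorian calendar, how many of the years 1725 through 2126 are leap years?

Multiples of 4 in [1725,2126]: 100.
Of those, multiples of 100: 4 (not leap unless ÷400).
Multiples of 400: 1.
Leap years = 100 − 4 + 1 = 97.

97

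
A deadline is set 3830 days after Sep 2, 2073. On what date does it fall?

February 27, 2084

+365 (one year) → Sep 2, 2074 (3465 left).
+365 (one year) → Sep 2, 2075 (3100 left).
+366 (one year; includes Feb 29, 2076) → Sep 2, 2076 (2734 left).
+365 (one year) → Sep 2, 2077 (2369 left).
+365 (one year) → Sep 2, 2078 (2004 left).
+365 (one year) → Sep 2, 2079 (1639 left).
+366 (one year; includes Feb 29, 2080) → Sep 2, 2080 (1273 left).
+365 (one year) → Sep 2, 2081 (908 left).
+365 (one year) → Sep 2, 2082 (543 left).
+365 (one year) → Sep 2, 2083 (178 left).
Sep has 30 days: +29 → Oct 1, 2083 (149 left).
Oct has 31 days: +31 → Nov 1, 2083 (118 left).
Nov has 30 days: +30 → Dec 1, 2083 (88 left).
Dec has 31 days: +31 → Jan 1, 2084 (57 left).
Jan has 31 days: +31 → Feb 1, 2084 (26 left).
+26 → Feb 27, 2084.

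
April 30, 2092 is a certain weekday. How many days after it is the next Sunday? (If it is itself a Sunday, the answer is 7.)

Apr 30, 2092 is a Wednesday.
From Wednesday to the next Sunday is 4 days.

4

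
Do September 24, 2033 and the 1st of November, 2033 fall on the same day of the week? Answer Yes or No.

No

From Sep 24, 2033 to Nov 1, 2033 is 38 days.
38 mod 7 = 3, so they are different weekdays.
(Sep 24, 2033 is a Saturday; Nov 1, 2033 is a Tuesday.)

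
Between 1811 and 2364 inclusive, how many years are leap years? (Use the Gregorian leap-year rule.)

Multiples of 4 in [1811,2364]: 139.
Of those, multiples of 100: 5 (not leap unless ÷400).
Multiples of 400: 1.
Leap years = 139 − 5 + 1 = 135.

135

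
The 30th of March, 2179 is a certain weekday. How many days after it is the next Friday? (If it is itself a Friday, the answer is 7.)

3

Mar 30, 2179 is a Tuesday.
From Tuesday to the next Friday is 3 days.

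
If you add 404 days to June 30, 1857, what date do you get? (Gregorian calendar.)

+365 (one year) → Jun 30, 1858 (39 left).
Jun has 30 days: +1 → Jul 1, 1858 (38 left).
Jul has 31 days: +31 → Aug 1, 1858 (7 left).
+7 → Aug 8, 1858.

August 8, 1858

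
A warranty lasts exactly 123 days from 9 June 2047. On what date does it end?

Jun has 30 days: +22 → Jul 1, 2047 (101 left).
Jul has 31 days: +31 → Aug 1, 2047 (70 left).
Aug has 31 days: +31 → Sep 1, 2047 (39 left).
Sep has 30 days: +30 → Oct 1, 2047 (9 left).
+9 → Oct 10, 2047.

October 10, 2047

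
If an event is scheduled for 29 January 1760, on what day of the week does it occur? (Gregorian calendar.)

Doomsday rule: the anchor day for the 1700s is Sunday. For year 60: 60÷12 = 5 r 0, and 0÷4 = 0, so 5+0+0 = 5.
Sunday + 5 ≡ Friday — that's 1760's doomsday.
In January the doomsday date is Jan 4 (1760 is a leap year (divisible by 4)).
Jan 29 is 25 days after Jan 4; 25 mod 7 = 4, so Friday + 4 = Tuesday.

Tuesday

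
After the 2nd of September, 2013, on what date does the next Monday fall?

Sep 2, 2013 is a Monday.
From Monday to the next Monday is 7 days.
Sep 2, 2013 + 7 = Sep 9, 2013.

September 9, 2013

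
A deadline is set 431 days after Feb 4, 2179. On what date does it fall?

April 10, 2180

+365 (one year) → Feb 4, 2180 (66 left).
Feb has 29 days: +26 → Mar 1, 2180 (40 left).
Mar has 31 days: +31 → Apr 1, 2180 (9 left).
+9 → Apr 10, 2180.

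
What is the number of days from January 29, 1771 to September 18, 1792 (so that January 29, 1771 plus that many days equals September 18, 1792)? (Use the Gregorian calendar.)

Jan 29, 1771 → Jan 29, 1772: 365 days.
Jan 29, 1772 → Jan 29, 1773: 366 days (Feb 29, 1772 is in that span).
Jan 29, 1773 → Jan 29, 1774: 365 days.
Jan 29, 1774 → Jan 29, 1775: 365 days.
Jan 29, 1775 → Jan 29, 1776: 365 days.
Jan 29, 1776 → Jan 29, 1777: 366 days (Feb 29, 1776 is in that span).
Jan 29, 1777 → Jan 29, 1778: 365 days.
Jan 29, 1778 → Jan 29, 1779: 365 days.
Jan 29, 1779 → Jan 29, 1780: 365 days.
Jan 29, 1780 → Jan 29, 1781: 366 days (Feb 29, 1780 is in that span).
Jan 29, 1781 → Jan 29, 1782: 365 days.
Jan 29, 1782 → Jan 29, 1783: 365 days.
Jan 29, 1783 → Jan 29, 1784: 365 days.
Jan 29, 1784 → Jan 29, 1785: 366 days (Feb 29, 1784 is in that span).
Jan 29, 1785 → Jan 29, 1786: 365 days.
Jan 29, 1786 → Jan 29, 1787: 365 days.
Jan 29, 1787 → Jan 29, 1788: 365 days.
Jan 29, 1788 → Jan 29, 1789: 366 days (Feb 29, 1788 is in that span).
Jan 29, 1789 → Jan 29, 1790: 365 days.
Jan 29, 1790 → Jan 29, 1791: 365 days.
Jan 29, 1791 → Jan 29, 1792: 365 days.
Jan 29, 1792 → Feb 29, 1792: 31 days (January has 31).
Feb 29, 1792 → Mar 29, 1792: 29 days (February has 29).
Mar 29, 1792 → Apr 29, 1792: 31 days (March has 31).
Apr 29, 1792 → May 29, 1792: 30 days (April has 30).
May 29, 1792 → Jun 29, 1792: 31 days (May has 31).
Jun 29, 1792 → Jul 29, 1792: 30 days (June has 30).
Jul 29, 1792 → Aug 29, 1792: 31 days (July has 31).
Aug 29, 1792 → Sep 18, 1792: 20 days.
Total: 7903 days.

7903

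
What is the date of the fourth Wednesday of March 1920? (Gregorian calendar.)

March 1, 1920 is a Monday.
The first Wednesday is therefore March 3 (2 days later).
The fourth Wednesday is 3 + 3×7 = March 24.

March 24, 1920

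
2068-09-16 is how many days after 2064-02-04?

1686

Feb 4, 2064 → Feb 4, 2065: 366 days (Feb 29, 2064 is in that span).
Feb 4, 2065 → Feb 4, 2066: 365 days.
Feb 4, 2066 → Feb 4, 2067: 365 days.
Feb 4, 2067 → Feb 4, 2068: 365 days.
Feb 4, 2068 → Mar 4, 2068: 29 days (February has 29).
Mar 4, 2068 → Apr 4, 2068: 31 days (March has 31).
Apr 4, 2068 → May 4, 2068: 30 days (April has 30).
May 4, 2068 → Jun 4, 2068: 31 days (May has 31).
Jun 4, 2068 → Jul 4, 2068: 30 days (June has 30).
Jul 4, 2068 → Aug 4, 2068: 31 days (July has 31).
Aug 4, 2068 → Sep 4, 2068: 31 days (August has 31).
Sep 4, 2068 → Sep 16, 2068: 12 days.
Total: 1686 days.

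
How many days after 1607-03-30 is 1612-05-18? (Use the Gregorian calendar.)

Mar 30, 1607 → Mar 30, 1608: 366 days (Feb 29, 1608 is in that span).
Mar 30, 1608 → Mar 30, 1609: 365 days.
Mar 30, 1609 → Mar 30, 1610: 365 days.
Mar 30, 1610 → Mar 30, 1611: 365 days.
Mar 30, 1611 → Mar 30, 1612: 366 days (Feb 29, 1612 is in that span).
Mar 30, 1612 → Apr 30, 1612: 31 days (March has 31).
Apr 30, 1612 → May 18, 1612: 18 days.
Total: 1876 days.

1876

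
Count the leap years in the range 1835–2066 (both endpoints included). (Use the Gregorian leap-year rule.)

57

Multiples of 4 in [1835,2066]: 58.
Of those, multiples of 100: 2 (not leap unless ÷400).
Multiples of 400: 1.
Leap years = 58 − 2 + 1 = 57.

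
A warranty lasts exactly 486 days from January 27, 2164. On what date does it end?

May 27, 2165

+366 (one year; includes Feb 29, 2164) → Jan 27, 2165 (120 left).
Jan has 31 days: +5 → Feb 1, 2165 (115 left).
Feb has 28 days: +28 → Mar 1, 2165 (87 left).
Mar has 31 days: +31 → Apr 1, 2165 (56 left).
Apr has 30 days: +30 → May 1, 2165 (26 left).
+26 → May 27, 2165.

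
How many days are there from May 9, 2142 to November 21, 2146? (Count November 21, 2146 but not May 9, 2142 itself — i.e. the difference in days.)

May 9, 2142 → May 9, 2143: 365 days.
May 9, 2143 → May 9, 2144: 366 days (Feb 29, 2144 is in that span).
May 9, 2144 → May 9, 2145: 365 days.
May 9, 2145 → May 9, 2146: 365 days.
May 9, 2146 → Jun 9, 2146: 31 days (May has 31).
Jun 9, 2146 → Jul 9, 2146: 30 days (June has 30).
Jul 9, 2146 → Aug 9, 2146: 31 days (July has 31).
Aug 9, 2146 → Sep 9, 2146: 31 days (August has 31).
Sep 9, 2146 → Oct 9, 2146: 30 days (September has 30).
Oct 9, 2146 → Nov 9, 2146: 31 days (October has 31).
Nov 9, 2146 → Nov 21, 2146: 12 days.
Total: 1657 days.

1657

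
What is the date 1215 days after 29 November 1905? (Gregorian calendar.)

+365 (one year) → Nov 29, 1906 (850 left).
+365 (one year) → Nov 29, 1907 (485 left).
+366 (one year; includes Feb 29, 1908) → Nov 29, 1908 (119 left).
Nov has 30 days: +2 → Dec 1, 1908 (117 left).
Dec has 31 days: +31 → Jan 1, 1909 (86 left).
Jan has 31 days: +31 → Feb 1, 1909 (55 left).
Feb has 28 days: +28 → Mar 1, 1909 (27 left).
+27 → Mar 28, 1909.

March 28, 1909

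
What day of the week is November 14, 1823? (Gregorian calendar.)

Friday

Doomsday rule: the anchor day for the 1800s is Friday. For year 23: 23÷12 = 1 r 11, and 11÷4 = 2, so 1+11+2 = 14.
Friday + 14 ≡ Friday — that's 1823's doomsday.
In November the doomsday date is Nov 7.
Nov 14 is 7 days after Nov 7; 7 mod 7 = 0, so Friday + 0 = Friday.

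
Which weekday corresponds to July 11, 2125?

Wednesday

Doomsday rule: the anchor day for the 2100s is Sunday. For year 25: 25÷12 = 2 r 1, and 1÷4 = 0, so 2+1+0 = 3.
Sunday + 3 ≡ Wednesday — that's 2125's doomsday.
In July the doomsday date is Jul 11.
Jul 11 is the doomsday itself: Wednesday.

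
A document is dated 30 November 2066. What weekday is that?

Tuesday

Doomsday rule: the anchor day for the 2000s is Tuesday. For year 66: 66÷12 = 5 r 6, and 6÷4 = 1, so 5+6+1 = 12.
Tuesday + 12 ≡ Sunday — that's 2066's doomsday.
In November the doomsday date is Nov 7.
Nov 30 is 23 days after Nov 7; 23 mod 7 = 2, so Sunday + 2 = Tuesday.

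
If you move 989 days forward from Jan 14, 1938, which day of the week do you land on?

First find the weekday of Jan 14, 1938. Doomsday rule: the anchor day for the 1900s is Wednesday. For year 38: 38÷12 = 3 r 2, and 2÷4 = 0, so 3+2+0 = 5.
Wednesday + 5 ≡ Monday — that's 1938's doomsday.
In January the doomsday date is Jan 3 (1938 is not a leap year).
Jan 14 is 11 days after Jan 3; 11 mod 7 = 4, so Monday + 4 = Friday.
989 mod 7 = 2, so 989 days after a Friday is Friday + 2 = Sunday.

Sunday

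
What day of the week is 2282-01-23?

Doomsday rule: the anchor day for the 2200s is Friday. For year 82: 82÷12 = 6 r 10, and 10÷4 = 2, so 6+10+2 = 18.
Friday + 18 ≡ Tuesday — that's 2282's doomsday.
In January the doomsday date is Jan 3 (2282 is not a leap year).
Jan 23 is 20 days after Jan 3; 20 mod 7 = 6, so Tuesday + 6 = Monday.

Monday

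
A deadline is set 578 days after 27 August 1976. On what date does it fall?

March 28, 1978

+365 (one year) → Aug 27, 1977 (213 left).
Aug has 31 days: +5 → Sep 1, 1977 (208 left).
Sep has 30 days: +30 → Oct 1, 1977 (178 left).
Oct has 31 days: +31 → Nov 1, 1977 (147 left).
Nov has 30 days: +30 → Dec 1, 1977 (117 left).
Dec has 31 days: +31 → Jan 1, 1978 (86 left).
Jan has 31 days: +31 → Feb 1, 1978 (55 left).
Feb has 28 days: +28 → Mar 1, 1978 (27 left).
+27 → Mar 28, 1978.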